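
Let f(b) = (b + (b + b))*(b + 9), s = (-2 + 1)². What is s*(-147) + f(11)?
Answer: 513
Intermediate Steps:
s = 1 (s = (-1)² = 1)
f(b) = 3*b*(9 + b) (f(b) = (b + 2*b)*(9 + b) = (3*b)*(9 + b) = 3*b*(9 + b))
s*(-147) + f(11) = 1*(-147) + 3*11*(9 + 11) = -147 + 3*11*20 = -147 + 660 = 513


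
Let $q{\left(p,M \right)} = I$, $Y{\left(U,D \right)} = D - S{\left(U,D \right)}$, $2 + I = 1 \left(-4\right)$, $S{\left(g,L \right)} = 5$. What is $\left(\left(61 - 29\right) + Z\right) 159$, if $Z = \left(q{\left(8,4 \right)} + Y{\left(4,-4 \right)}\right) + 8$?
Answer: $3975$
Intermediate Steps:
$I = -6$ ($I = -2 + 1 \left(-4\right) = -2 - 4 = -6$)
$Y{\left(U,D \right)} = -5 + D$ ($Y{\left(U,D \right)} = D - 5 = -5 + D$)
$q{\left(p,M \right)} = -6$
$Z = -7$ ($Z = \left(-6 - 9\right) + 8 = -15 + 8 = -7$)
$\left(\left(61 - 29\right) + Z\right) 159 = \left(\left(61 - 29\right) - 7\right) 159 = \left(32 - 7\right) 159 = 25 \cdot 159 = 3975$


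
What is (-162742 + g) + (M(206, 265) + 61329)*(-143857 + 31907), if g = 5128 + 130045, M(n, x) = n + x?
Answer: -6918537569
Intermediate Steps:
g = 135173
(-162742 + g) + (M(206, 265) + 61329)*(-143857 + 31907) = (-162742 + 135173) + ((206 + 265) + 61329)*(-143857 + 31907) = -27569 + (471 + 61329)*(-111950) = -27569 + 61800*(-111950) = -27569 - 6918510000 = -6918537569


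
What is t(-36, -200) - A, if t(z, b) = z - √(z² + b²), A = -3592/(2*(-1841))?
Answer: -68072/1841 - 4*√2581 ≈ -240.19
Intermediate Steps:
A = 1796/1841 (A = -3592/(-3682) = -3592*(-1/3682) = 1796/1841 ≈ 0.97556)
t(z, b) = z - √(b² + z²)
t(-36, -200) - A = (-36 - √((-200)² + (-36)²)) - 1*1796/1841 = (-36 - √(40000 + 1296)) - 1796/1841 = (-36 - √41296) - 1796/1841 = (-36 - 4*√2581) - 1796/1841 = -68072/1841 - 4*√2581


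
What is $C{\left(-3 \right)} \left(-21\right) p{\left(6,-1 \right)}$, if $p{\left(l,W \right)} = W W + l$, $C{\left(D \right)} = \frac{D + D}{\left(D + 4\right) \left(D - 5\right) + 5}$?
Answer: $-294$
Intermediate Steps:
$C{\left(D \right)} = \frac{2 D}{5 + \left(-5 + D\right) \left(4 + D\right)}$ ($C{\left(D \right)} = \frac{2 D}{\left(4 + D\right) \left(-5 + D\right) + 5} = \frac{2 D}{\left(-5 + D\right) \left(4 + D\right) + 5} = \frac{2 D}{5 + \left(-5 + D\right) \left(4 + D\right)}$)
$p{\left(l,W \right)} = l + W^{2}$ ($p{\left(l,W \right)} = W^{2} + l = l + W^{2}$)
$C{\left(-3 \right)} \left(-21\right) p{\left(6,-1 \right)} = 2 \left(-3\right) \frac{1}{-15 + \left(-3\right)^{2} - -3} \left(-21\right) \left(6 + \left(-1\right)^{2}\right) = 2 \left(-3\right) \frac{1}{-15 + 9 + 3} \left(-21\right) \left(6 + 1\right) = 2 \left(-3\right) \frac{1}{-3} \left(-21\right) 7 = 2 \left(-3\right) \left(- \frac{1}{3}\right) \left(-21\right) 7 = 2 \left(-21\right) 7 = \left(-42\right) 7 = -294$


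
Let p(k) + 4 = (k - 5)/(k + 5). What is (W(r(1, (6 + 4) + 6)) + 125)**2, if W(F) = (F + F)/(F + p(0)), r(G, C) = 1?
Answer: 62001/4 ≈ 15500.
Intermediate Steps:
p(k) = -4 + (-5 + k)/(5 + k) (p(k) = -4 + (k - 5)/(k + 5) = -4 + (-5 + k)/(5 + k))
W(F) = 2*F/(-5 + F) (W(F) = (F + F)/(F + (-25 - 3*0)/(5 + 0)) = (2*F)/(F + (-25 + 0)/5) = (2*F)/(F + (1/5)*(-25)) = (2*F)/(F - 5) = (2*F)/(-5 + F) = 2*F/(-5 + F))
(W(r(1, (6 + 4) + 6)) + 125)**2 = (2*1/(-5 + 1) + 125)**2 = (2*1/(-4) + 125)**2 = (2*1*(-1/4) + 125)**2 = (-1/2 + 125)**2 = (249/2)**2 = 62001/4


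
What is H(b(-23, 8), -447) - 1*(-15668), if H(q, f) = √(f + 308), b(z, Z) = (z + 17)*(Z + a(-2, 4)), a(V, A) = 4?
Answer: 15668 + I*√139 ≈ 15668.0 + 11.79*I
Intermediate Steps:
b(z, Z) = (4 + Z)*(17 + z) (b(z, Z) = (z + 17)*(Z + 4) = (17 + z)*(4 + Z) = (4 + Z)*(17 + z))
H(q, f) = √(308 + f)
H(b(-23, 8), -447) - 1*(-15668) = √(308 - 447) - 1*(-15668) = √(-139) + 15668 = I*√139 + 15668 = 15668 + I*√139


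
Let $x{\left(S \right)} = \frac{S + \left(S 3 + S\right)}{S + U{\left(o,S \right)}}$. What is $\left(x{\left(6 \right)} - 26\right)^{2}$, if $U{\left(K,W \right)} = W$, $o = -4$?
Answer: $\frac{2209}{4} \approx 552.25$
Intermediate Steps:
$x{\left(S \right)} = \frac{5}{2}$ ($x{\left(S \right)} = \frac{S + \left(S 3 + S\right)}{S + S} = \frac{S + \left(3 S + S\right)}{2 S} = \left(S + 4 S\right) \frac{1}{2 S} = 5 S \frac{1}{2 S} = \frac{5}{2}$)
$\left(x{\left(6 \right)} - 26\right)^{2} = \left(\frac{5}{2} - 26\right)^{2} = \left(- \frac{47}{2}\right)^{2} = \frac{2209}{4}$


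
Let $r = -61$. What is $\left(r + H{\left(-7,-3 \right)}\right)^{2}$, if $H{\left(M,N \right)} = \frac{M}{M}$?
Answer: $3600$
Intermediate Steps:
$H{\left(M,N \right)} = 1$
$\left(r + H{\left(-7,-3 \right)}\right)^{2} = \left(-61 + 1\right)^{2} = \left(-60\right)^{2} = 3600$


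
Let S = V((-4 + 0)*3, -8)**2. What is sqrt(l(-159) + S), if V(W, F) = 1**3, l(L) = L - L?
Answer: 1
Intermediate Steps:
l(L) = 0
V(W, F) = 1
S = 1 (S = 1**2 = 1)
sqrt(l(-159) + S) = sqrt(0 + 1) = sqrt(1) = 1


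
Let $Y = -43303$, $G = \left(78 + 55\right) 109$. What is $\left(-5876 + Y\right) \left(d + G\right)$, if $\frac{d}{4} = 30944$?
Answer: $-6800127867$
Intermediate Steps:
$G = 14497$ ($G = 133 \cdot 109 = 14497$)
$d = 123776$ ($d = 4 \cdot 30944 = 123776$)
$\left(-5876 + Y\right) \left(d + G\right) = \left(-5876 - 43303\right) \left(123776 + 14497\right) = \left(-49179\right) 138273 = -6800127867$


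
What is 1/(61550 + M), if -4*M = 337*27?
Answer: 4/237101 ≈ 1.6870e-5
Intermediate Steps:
M = -9099/4 (M = -337*27/4 = -1/4*9099 = -9099/4 ≈ -2274.8)
1/(61550 + M) = 1/(61550 - 9099/4) = 1/(237101/4) = 4/237101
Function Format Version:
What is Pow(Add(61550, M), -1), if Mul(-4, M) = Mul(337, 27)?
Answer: Rational(4, 237101) ≈ 1.6870e-5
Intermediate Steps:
M = Rational(-9099, 4) (M = Mul(Rational(-1, 4), Mul(337, 27)) = Mul(Rational(-1, 4), 9099) = Rational(-9099, 4) ≈ -2274.8)
Pow(Add(61550, M), -1) = Pow(Add(61550, Rational(-9099, 4)), -1) = Pow(Rational(237101, 4), -1) = Rational(4, 237101)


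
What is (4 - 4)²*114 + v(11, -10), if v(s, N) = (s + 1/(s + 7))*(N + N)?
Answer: -1990/9 ≈ -221.11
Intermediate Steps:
v(s, N) = 2*N*(s + 1/(7 + s)) (v(s, N) = (s + 1/(7 + s))*(2*N) = 2*N*(s + 1/(7 + s)))
(4 - 4)²*114 + v(11, -10) = (4 - 4)²*114 + 2*(-10)*(1 + 11² + 7*11)/(7 + 11) = 0²*114 + 2*(-10)*(1 + 121 + 77)/18 = 0*114 + 2*(-10)*(1/18)*199 = 0 - 1990/9 = -1990/9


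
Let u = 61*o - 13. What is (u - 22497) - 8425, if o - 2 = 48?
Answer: -27885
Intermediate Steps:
o = 50 (o = 2 + 48 = 50)
u = 3037 (u = 61*50 - 13 = 3050 - 13 = 3037)
(u - 22497) - 8425 = (3037 - 22497) - 8425 = -19460 - 8425 = -27885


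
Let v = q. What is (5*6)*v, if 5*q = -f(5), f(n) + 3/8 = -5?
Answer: 129/4 ≈ 32.250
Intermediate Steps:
f(n) = -43/8 (f(n) = -3/8 - 5 = -43/8)
q = 43/40 (q = (-1*(-43/8))/5 = (⅕)*(43/8) = 43/40 ≈ 1.0750)
v = 43/40 ≈ 1.0750
(5*6)*v = (5*6)*(43/40) = 30*(43/40) = 129/4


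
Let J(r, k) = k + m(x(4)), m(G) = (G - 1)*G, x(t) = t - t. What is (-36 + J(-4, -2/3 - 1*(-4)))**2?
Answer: 9604/9 ≈ 1067.1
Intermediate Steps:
x(t) = 0
m(G) = G*(-1 + G) (m(G) = (-1 + G)*G = G*(-1 + G))
J(r, k) = k (J(r, k) = k + 0*(-1 + 0) = k + 0*(-1) = k + 0 = k)
(-36 + J(-4, -2/3 - 1*(-4)))**2 = (-36 + (-2/3 - 1*(-4)))**2 = (-36 + (-2*1/3 + 4))**2 = (-36 + (-2/3 + 4))**2 = (-36 + 10/3)**2 = (-98/3)**2 = 9604/9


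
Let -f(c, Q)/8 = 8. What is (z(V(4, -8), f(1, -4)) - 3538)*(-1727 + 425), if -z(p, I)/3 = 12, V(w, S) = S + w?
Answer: 4653348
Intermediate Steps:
f(c, Q) = -64 (f(c, Q) = -8*8 = -64)
z(p, I) = -36 (z(p, I) = -3*12 = -36)
(z(V(4, -8), f(1, -4)) - 3538)*(-1727 + 425) = (-36 - 3538)*(-1727 + 425) = -3574*(-1302) = 4653348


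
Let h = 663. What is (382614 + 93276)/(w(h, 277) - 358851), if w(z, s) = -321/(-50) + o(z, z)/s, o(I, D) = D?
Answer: -2197025500/1656654761 ≈ -1.3262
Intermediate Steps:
w(z, s) = 321/50 + z/s (w(z, s) = -321/(-50) + z/s = -321*(-1/50) + z/s = 321/50 + z/s)
(382614 + 93276)/(w(h, 277) - 358851) = (382614 + 93276)/((321/50 + 663/277) - 358851) = 475890/((321/50 + 663*(1/277)) - 358851) = 475890/((321/50 + 663/277) - 358851) = 475890/(122067/13850 - 358851) = 475890/(-4969964283/13850) = 475890*(-13850/4969964283) = -2197025500/1656654761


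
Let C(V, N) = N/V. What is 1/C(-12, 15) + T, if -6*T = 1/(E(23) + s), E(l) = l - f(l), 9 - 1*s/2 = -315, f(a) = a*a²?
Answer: -275899/344880 ≈ -0.79999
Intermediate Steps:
f(a) = a³
s = 648 (s = 18 - 2*(-315) = 18 + 630 = 648)
E(l) = l - l³
T = 1/68976 (T = -1/(6*((23 - 1*23³) + 648)) = -1/(6*((23 - 1*12167) + 648)) = -1/(6*((23 - 12167) + 648)) = -1/(6*(-12144 + 648)) = -⅙/(-11496) = -⅙*(-1/11496) = 1/68976 ≈ 1.4498e-5)
1/C(-12, 15) + T = 1/(15/(-12)) + 1/68976 = 1/(15*(-1/12)) + 1/68976 = 1/(-5/4) + 1/68976 = -⅘ + 1/68976 = -275899/344880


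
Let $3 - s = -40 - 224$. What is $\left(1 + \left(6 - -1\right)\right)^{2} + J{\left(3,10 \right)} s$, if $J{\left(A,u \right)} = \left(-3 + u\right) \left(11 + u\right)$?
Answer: $39313$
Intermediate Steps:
$s = 267$ ($s = 3 - \left(-40 - 224\right) = 3 - -264 = 3 + 264 = 267$)
$\left(1 + \left(6 - -1\right)\right)^{2} + J{\left(3,10 \right)} s = \left(1 + \left(6 - -1\right)\right)^{2} + \left(-33 + 10^{2} + 8 \cdot 10\right) 267 = \left(1 + \left(6 + 1\right)\right)^{2} + \left(-33 + 100 + 80\right) 267 = \left(1 + 7\right)^{2} + 147 \cdot 267 = 8^{2} + 39249 = 64 + 39249 = 39313$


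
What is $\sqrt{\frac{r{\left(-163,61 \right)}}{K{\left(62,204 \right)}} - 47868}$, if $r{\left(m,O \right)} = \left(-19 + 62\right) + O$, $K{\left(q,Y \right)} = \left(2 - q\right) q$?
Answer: $\frac{i \sqrt{10350264345}}{465} \approx 218.79 i$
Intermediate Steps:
$K{\left(q,Y \right)} = q \left(2 - q\right)$
$r{\left(m,O \right)} = 43 + O$
$\sqrt{\frac{r{\left(-163,61 \right)}}{K{\left(62,204 \right)}} - 47868} = \sqrt{\frac{43 + 61}{62 \left(2 - 62\right)} - 47868} = \sqrt{\frac{104}{62 \left(2 - 62\right)} - 47868} = \sqrt{\frac{104}{62 \left(-60\right)} - 47868} = \sqrt{\frac{104}{-3720} - 47868} = \sqrt{104 \left(- \frac{1}{3720}\right) - 47868} = \sqrt{- \frac{13}{465} - 47868} = \sqrt{- \frac{22258633}{465}} = \frac{i \sqrt{10350264345}}{465}$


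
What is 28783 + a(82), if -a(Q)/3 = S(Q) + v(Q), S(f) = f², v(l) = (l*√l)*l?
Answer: 8611 - 20172*√82 ≈ -1.7405e+5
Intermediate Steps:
v(l) = l^(5/2) (v(l) = l^(3/2)*l = l^(5/2))
a(Q) = -3*Q² - 3*Q^(5/2) (a(Q) = -3*(Q² + Q^(5/2)) = -3*Q² - 3*Q^(5/2))
28783 + a(82) = 28783 + (-3*82² - 20172*√82) = 28783 + (-3*6724 - 20172*√82) = 28783 + (-20172 - 20172*√82) = 8611 - 20172*√82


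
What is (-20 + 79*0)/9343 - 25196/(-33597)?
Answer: 234734288/313896771 ≈ 0.74781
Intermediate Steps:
(-20 + 79*0)/9343 - 25196/(-33597) = (-20 + 0)*(1/9343) - 25196*(-1/33597) = -20*1/9343 + 25196/33597 = -20/9343 + 25196/33597 = 234734288/313896771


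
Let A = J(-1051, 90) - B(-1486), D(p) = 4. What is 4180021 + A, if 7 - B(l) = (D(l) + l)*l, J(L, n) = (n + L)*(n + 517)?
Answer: 5798939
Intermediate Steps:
J(L, n) = (517 + n)*(L + n) (J(L, n) = (L + n)*(517 + n) = (517 + n)*(L + n))
B(l) = 7 - l*(4 + l) (B(l) = 7 - (4 + l)*l = 7 - l*(4 + l))
A = 1618918 (A = (90² + 517*(-1051) + 517*90 - 1051*90) - (7 - 1*(-1486)² - 4*(-1486)) = (8100 - 543367 + 46530 - 94590) - (7 - 1*2208196 + 5944) = -583327 - (7 - 2208196 + 5944) = -583327 - 1*(-2202245) = -583327 + 2202245 = 1618918)
4180021 + A = 4180021 + 1618918 = 5798939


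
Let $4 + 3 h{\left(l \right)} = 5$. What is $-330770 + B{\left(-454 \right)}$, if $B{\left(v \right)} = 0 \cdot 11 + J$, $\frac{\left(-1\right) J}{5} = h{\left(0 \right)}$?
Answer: $- \frac{992315}{3} \approx -3.3077 \cdot 10^{5}$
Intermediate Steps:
$h{\left(l \right)} = \frac{1}{3}$ ($h{\left(l \right)} = - \frac{4}{3} + \frac{1}{3} \cdot 5 = - \frac{4}{3} + \frac{5}{3} = \frac{1}{3}$)
$J = - \frac{5}{3}$ ($J = \left(-5\right) \frac{1}{3} = - \frac{5}{3} \approx -1.6667$)
$B{\left(v \right)} = - \frac{5}{3}$ ($B{\left(v \right)} = 0 \cdot 11 - \frac{5}{3} = 0 - \frac{5}{3} = - \frac{5}{3}$)
$-330770 + B{\left(-454 \right)} = -330770 - \frac{5}{3} = - \frac{992315}{3}$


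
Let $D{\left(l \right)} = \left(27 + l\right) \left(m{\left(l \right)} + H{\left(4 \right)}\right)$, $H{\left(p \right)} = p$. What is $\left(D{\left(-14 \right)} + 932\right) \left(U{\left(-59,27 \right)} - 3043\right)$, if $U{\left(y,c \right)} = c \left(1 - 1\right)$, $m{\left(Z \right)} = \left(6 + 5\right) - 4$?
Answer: $-3271225$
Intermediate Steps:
$m{\left(Z \right)} = 7$ ($m{\left(Z \right)} = 11 - 4 = 7$)
$U{\left(y,c \right)} = 0$ ($U{\left(y,c \right)} = c 0 = 0$)
$D{\left(l \right)} = 297 + 11 l$ ($D{\left(l \right)} = \left(27 + l\right) \left(7 + 4\right) = \left(27 + l\right) 11 = 297 + 11 l$)
$\left(D{\left(-14 \right)} + 932\right) \left(U{\left(-59,27 \right)} - 3043\right) = \left(\left(297 + 11 \left(-14\right)\right) + 932\right) \left(0 - 3043\right) = \left(\left(297 - 154\right) + 932\right) \left(-3043\right) = \left(143 + 932\right) \left(-3043\right) = 1075 \left(-3043\right) = -3271225$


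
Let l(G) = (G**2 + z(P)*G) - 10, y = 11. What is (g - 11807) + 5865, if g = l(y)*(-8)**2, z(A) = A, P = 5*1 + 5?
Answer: 8202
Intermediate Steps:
P = 10 (P = 5 + 5 = 10)
l(G) = -10 + G**2 + 10*G (l(G) = (G**2 + 10*G) - 10 = -10 + G**2 + 10*G)
g = 14144 (g = (-10 + 11**2 + 10*11)*(-8)**2 = (-10 + 121 + 110)*64 = 221*64 = 14144)
(g - 11807) + 5865 = (14144 - 11807) + 5865 = 2337 + 5865 = 8202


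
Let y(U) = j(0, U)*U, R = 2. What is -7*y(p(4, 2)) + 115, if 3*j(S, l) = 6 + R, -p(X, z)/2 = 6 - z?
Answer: 793/3 ≈ 264.33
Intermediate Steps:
p(X, z) = -12 + 2*z (p(X, z) = -2*(6 - z) = -12 + 2*z)
j(S, l) = 8/3 (j(S, l) = (6 + 2)/3 = (1/3)*8 = 8/3)
y(U) = 8*U/3
-7*y(p(4, 2)) + 115 = -56*(-12 + 2*2)/3 + 115 = -56*(-12 + 4)/3 + 115 = -56*(-8)/3 + 115 = -7*(-64/3) + 115 = 448/3 + 115 = 793/3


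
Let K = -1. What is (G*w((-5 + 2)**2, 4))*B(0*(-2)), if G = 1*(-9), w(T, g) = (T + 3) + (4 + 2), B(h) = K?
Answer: 162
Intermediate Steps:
B(h) = -1
w(T, g) = 9 + T (w(T, g) = (3 + T) + 6 = 9 + T)
G = -9
(G*w((-5 + 2)**2, 4))*B(0*(-2)) = -9*(9 + (-5 + 2)**2)*(-1) = -9*(9 + (-3)**2)*(-1) = -9*(9 + 9)*(-1) = -9*18*(-1) = -162*(-1) = 162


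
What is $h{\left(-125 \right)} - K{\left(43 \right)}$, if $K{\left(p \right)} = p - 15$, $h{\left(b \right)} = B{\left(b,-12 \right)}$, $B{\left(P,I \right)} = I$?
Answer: $-40$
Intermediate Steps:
$h{\left(b \right)} = -12$
$K{\left(p \right)} = -15 + p$
$h{\left(-125 \right)} - K{\left(43 \right)} = -12 - \left(-15 + 43\right) = -12 - 28 = -40$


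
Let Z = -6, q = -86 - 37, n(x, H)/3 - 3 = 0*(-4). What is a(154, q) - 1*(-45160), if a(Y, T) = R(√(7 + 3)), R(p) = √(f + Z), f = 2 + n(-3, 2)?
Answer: 45160 + √5 ≈ 45162.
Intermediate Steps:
n(x, H) = 9 (n(x, H) = 9 + 3*(0*(-4)) = 9 + 3*0 = 9 + 0 = 9)
q = -123
f = 11 (f = 2 + 9 = 11)
R(p) = √5 (R(p) = √(11 - 6) = √5)
a(Y, T) = √5
a(154, q) - 1*(-45160) = √5 - 1*(-45160) = √5 + 45160 = 45160 + √5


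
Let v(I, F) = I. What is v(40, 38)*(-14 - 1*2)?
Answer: -640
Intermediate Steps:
v(40, 38)*(-14 - 1*2) = 40*(-14 - 1*2) = 40*(-14 - 2) = 40*(-16) = -640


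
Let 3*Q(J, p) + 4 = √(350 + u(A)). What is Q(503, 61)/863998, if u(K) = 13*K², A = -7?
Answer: -2/1295997 + √987/2591994 ≈ 1.0577e-5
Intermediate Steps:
Q(J, p) = -4/3 + √987/3 (Q(J, p) = -4/3 + √(350 + 13*(-7)²)/3 = -4/3 + √(350 + 13*49)/3 = -4/3 + √(350 + 637)/3 = -4/3 + √987/3)
Q(503, 61)/863998 = (-4/3 + √987/3)/863998 = (-4/3 + √987/3)*(1/863998) = -2/1295997 + √987/2591994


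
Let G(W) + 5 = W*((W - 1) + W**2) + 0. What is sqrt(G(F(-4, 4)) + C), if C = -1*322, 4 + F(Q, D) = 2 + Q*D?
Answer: I*sqrt(5817) ≈ 76.269*I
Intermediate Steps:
F(Q, D) = -2 + D*Q (F(Q, D) = -4 + (2 + Q*D) = -4 + (2 + D*Q) = -2 + D*Q)
G(W) = -5 + W*(-1 + W + W**2) (G(W) = -5 + (W*((W - 1) + W**2) + 0) = -5 + (W*((-1 + W) + W**2) + 0) = -5 + (W*(-1 + W + W**2) + 0) = -5 + W*(-1 + W + W**2))
C = -322
sqrt(G(F(-4, 4)) + C) = sqrt((-5 + (-2 + 4*(-4))**2 + (-2 + 4*(-4))**3 - (-2 + 4*(-4))) - 322) = sqrt((-5 + (-2 - 16)**2 + (-2 - 16)**3 - (-2 - 16)) - 322) = sqrt((-5 + (-18)**2 + (-18)**3 - 1*(-18)) - 322) = sqrt((-5 + 324 - 5832 + 18) - 322) = sqrt(-5495 - 322) = sqrt(-5817) = I*sqrt(5817)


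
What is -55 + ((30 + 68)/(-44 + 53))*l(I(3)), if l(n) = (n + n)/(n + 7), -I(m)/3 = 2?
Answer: -557/3 ≈ -185.67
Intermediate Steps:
I(m) = -6 (I(m) = -3*2 = -6)
l(n) = 2*n/(7 + n) (l(n) = (2*n)/(7 + n) = 2*n/(7 + n))
-55 + ((30 + 68)/(-44 + 53))*l(I(3)) = -55 + ((30 + 68)/(-44 + 53))*(2*(-6)/(7 - 6)) = -55 + (98/9)*(2*(-6)/1) = -55 + (98*(1/9))*(2*(-6)*1) = -55 + (98/9)*(-12) = -55 - 392/3 = -557/3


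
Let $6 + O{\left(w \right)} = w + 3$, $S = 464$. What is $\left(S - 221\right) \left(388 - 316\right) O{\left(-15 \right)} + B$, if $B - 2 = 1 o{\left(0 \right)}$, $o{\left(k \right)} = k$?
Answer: $-314926$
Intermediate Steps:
$O{\left(w \right)} = -3 + w$ ($O{\left(w \right)} = -6 + \left(w + 3\right) = -6 + \left(3 + w\right) = -3 + w$)
$B = 2$ ($B = 2 + 1 \cdot 0 = 2 + 0 = 2$)
$\left(S - 221\right) \left(388 - 316\right) O{\left(-15 \right)} + B = \left(464 - 221\right) \left(388 - 316\right) \left(-3 - 15\right) + 2 = 243 \cdot 72 \left(-18\right) + 2 = 17496 \left(-18\right) + 2 = -314928 + 2 = -314926$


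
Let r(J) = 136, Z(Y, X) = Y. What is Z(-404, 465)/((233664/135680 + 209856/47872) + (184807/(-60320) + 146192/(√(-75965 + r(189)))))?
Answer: -2562135161938367842386560/587591818893898740524328353 - 1623750277751130097254400*I*√75829/587591818893898740524328353 ≈ -0.0043604 - 0.76096*I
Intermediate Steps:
Z(-404, 465)/((233664/135680 + 209856/47872) + (184807/(-60320) + 146192/(√(-75965 + r(189))))) = -404/((233664/135680 + 209856/47872) + (184807/(-60320) + 146192/(√(-75965 + 136)))) = -404/((233664*(1/135680) + 209856*(1/47872)) + (184807*(-1/60320) + 146192/(√(-75829)))) = -404/((3651/2120 + 3279/748) + (-184807/60320 + 146192/((I*√75829)))) = -404/(2420607/396440 + (-184807/60320 + 146192*(-I*√75829/75829))) = -404/(2420607/396440 + (-184807/60320 - 146192*I*√75829/75829)) = -404/(1818653179/597831520 - 146192*I*√75829/75829)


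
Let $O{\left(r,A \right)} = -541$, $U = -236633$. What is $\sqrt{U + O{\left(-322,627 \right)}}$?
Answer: $i \sqrt{237174} \approx 487.0 i$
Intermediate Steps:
$\sqrt{U + O{\left(-322,627 \right)}} = \sqrt{-236633 - 541} = \sqrt{-237174} = i \sqrt{237174}$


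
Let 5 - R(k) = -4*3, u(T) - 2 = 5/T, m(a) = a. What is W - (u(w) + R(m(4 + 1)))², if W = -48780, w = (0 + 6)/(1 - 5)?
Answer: -441229/9 ≈ -49025.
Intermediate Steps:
w = -3/2 (w = 6/(-4) = 6*(-¼) = -3/2 ≈ -1.5000)
u(T) = 2 + 5/T
R(k) = 17 (R(k) = 5 - (-4)*3 = 5 - 1*(-12) = 5 + 12 = 17)
W - (u(w) + R(m(4 + 1)))² = -48780 - ((2 + 5/(-3/2)) + 17)² = -48780 - ((2 + 5*(-⅔)) + 17)² = -48780 - ((2 - 10/3) + 17)² = -48780 - (-4/3 + 17)² = -48780 - (47/3)² = -48780 - 1*2209/9 = -48780 - 2209/9 = -441229/9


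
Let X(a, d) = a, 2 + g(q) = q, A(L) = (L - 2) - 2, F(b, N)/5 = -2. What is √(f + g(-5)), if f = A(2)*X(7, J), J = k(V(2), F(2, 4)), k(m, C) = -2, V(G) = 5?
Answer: I*√21 ≈ 4.5826*I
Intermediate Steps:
F(b, N) = -10 (F(b, N) = 5*(-2) = -10)
A(L) = -4 + L (A(L) = (-2 + L) - 2 = -4 + L)
g(q) = -2 + q
J = -2
f = -14 (f = (-4 + 2)*7 = -2*7 = -14)
√(f + g(-5)) = √(-14 + (-2 - 5)) = √(-14 - 7) = √(-21) = I*√21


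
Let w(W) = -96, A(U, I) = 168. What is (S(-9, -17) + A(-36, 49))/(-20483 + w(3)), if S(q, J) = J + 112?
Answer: -263/20579 ≈ -0.012780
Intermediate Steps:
S(q, J) = 112 + J
(S(-9, -17) + A(-36, 49))/(-20483 + w(3)) = ((112 - 17) + 168)/(-20483 - 96) = (95 + 168)/(-20579) = 263*(-1/20579) = -263/20579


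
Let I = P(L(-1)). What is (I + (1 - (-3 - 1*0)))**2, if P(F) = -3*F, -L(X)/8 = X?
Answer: 400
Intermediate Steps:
L(X) = -8*X
I = -24 (I = -(-24)*(-1) = -3*8 = -24)
(I + (1 - (-3 - 1*0)))**2 = (-24 + (1 - (-3 - 1*0)))**2 = (-24 + (1 - (-3 + 0)))**2 = (-24 + (1 - 1*(-3)))**2 = (-24 + (1 + 3))**2 = (-24 + 4)**2 = (-20)**2 = 400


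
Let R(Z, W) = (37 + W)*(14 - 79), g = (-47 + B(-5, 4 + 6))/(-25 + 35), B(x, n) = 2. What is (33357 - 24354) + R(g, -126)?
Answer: 14788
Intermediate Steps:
g = -9/2 (g = (-47 + 2)/(-25 + 35) = -45/10 = -45*⅒ = -9/2 ≈ -4.5000)
R(Z, W) = -2405 - 65*W (R(Z, W) = (37 + W)*(-65) = -2405 - 65*W)
(33357 - 24354) + R(g, -126) = (33357 - 24354) + (-2405 - 65*(-126)) = 9003 + (-2405 + 8190) = 9003 + 5785 = 14788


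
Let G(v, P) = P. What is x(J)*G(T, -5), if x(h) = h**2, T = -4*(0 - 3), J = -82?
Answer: -33620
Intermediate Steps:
T = 12 (T = -4*(-3) = 12)
x(J)*G(T, -5) = (-82)**2*(-5) = 6724*(-5) = -33620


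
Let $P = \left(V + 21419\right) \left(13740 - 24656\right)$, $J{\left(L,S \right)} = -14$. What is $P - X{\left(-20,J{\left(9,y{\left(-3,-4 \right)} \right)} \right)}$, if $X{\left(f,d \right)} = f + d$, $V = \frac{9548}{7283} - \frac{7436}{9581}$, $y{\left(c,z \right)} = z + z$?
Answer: $- \frac{114092898254970}{487961} \approx -2.3382 \cdot 10^{8}$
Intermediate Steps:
$y{\left(c,z \right)} = 2 z$
$V = \frac{261000}{487961}$ ($V = 9548 \cdot \frac{1}{7283} - \frac{52}{67} = \frac{9548}{7283} - \frac{52}{67} = \frac{261000}{487961} \approx 0.53488$)
$X{\left(f,d \right)} = d + f$
$P = - \frac{114092914845644}{487961}$ ($P = \left(\frac{261000}{487961} + 21419\right) \left(13740 - 24656\right) = \frac{10451897659}{487961} \left(-10916\right) = - \frac{114092914845644}{487961} \approx -2.3382 \cdot 10^{8}$)
$P - X{\left(-20,J{\left(9,y{\left(-3,-4 \right)} \right)} \right)} = - \frac{114092914845644}{487961} - \left(-14 - 20\right) = - \frac{114092914845644}{487961} - -34 = - \frac{114092914845644}{487961} + 34 = - \frac{114092898254970}{487961}$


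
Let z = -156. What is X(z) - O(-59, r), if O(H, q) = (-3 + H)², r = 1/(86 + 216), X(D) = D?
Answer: -4000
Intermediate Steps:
r = 1/302 ≈ 0.0033113
X(z) - O(-59, r) = -156 - (-3 - 59)² = -156 - 1*(-62)² = -156 - 1*3844 = -156 - 3844 = -4000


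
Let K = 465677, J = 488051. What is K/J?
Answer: 465677/488051 ≈ 0.95416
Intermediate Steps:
K/J = 465677/488051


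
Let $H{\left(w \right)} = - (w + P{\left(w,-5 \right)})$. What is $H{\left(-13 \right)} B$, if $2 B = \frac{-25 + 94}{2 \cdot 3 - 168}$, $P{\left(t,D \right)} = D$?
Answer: $- \frac{23}{6} \approx -3.8333$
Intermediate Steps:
$H{\left(w \right)} = 5 - w$ ($H{\left(w \right)} = - (w - 5) = - (-5 + w) = 5 - w$)
$B = - \frac{23}{108}$ ($B = \frac{\left(-25 + 94\right) \frac{1}{2 \cdot 3 - 168}}{2} = \frac{69 \frac{1}{6 - 168}}{2} = \frac{69 \frac{1}{-162}}{2} = \frac{69 \left(- \frac{1}{162}\right)}{2} = \frac{1}{2} \left(- \frac{23}{54}\right) = - \frac{23}{108} \approx -0.21296$)
$H{\left(-13 \right)} B = \left(5 - -13\right) \left(- \frac{23}{108}\right) = \left(5 + 13\right) \left(- \frac{23}{108}\right) = 18 \left(- \frac{23}{108}\right) = - \frac{23}{6}$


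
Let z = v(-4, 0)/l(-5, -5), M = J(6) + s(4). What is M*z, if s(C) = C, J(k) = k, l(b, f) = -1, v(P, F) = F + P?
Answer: 40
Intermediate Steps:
M = 10 (M = 6 + 4 = 10)
z = 4 (z = (0 - 4)/(-1) = -4*(-1) = 4)
M*z = 10*4 = 40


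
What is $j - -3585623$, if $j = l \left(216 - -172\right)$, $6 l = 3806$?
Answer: $\frac{11495233}{3} \approx 3.8317 \cdot 10^{6}$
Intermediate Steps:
$l = \frac{1903}{3}$ ($l = \frac{1}{6} \cdot 3806 = \frac{1903}{3} \approx 634.33$)
$j = \frac{738364}{3}$ ($j = \frac{1903 \left(216 - -172\right)}{3} = \frac{1903 \left(216 + 172\right)}{3} = \frac{1903}{3} \cdot 388 = \frac{738364}{3} \approx 2.4612 \cdot 10^{5}$)
$j - -3585623 = \frac{738364}{3} - -3585623 = \frac{738364}{3} + 3585623 = \frac{11495233}{3}$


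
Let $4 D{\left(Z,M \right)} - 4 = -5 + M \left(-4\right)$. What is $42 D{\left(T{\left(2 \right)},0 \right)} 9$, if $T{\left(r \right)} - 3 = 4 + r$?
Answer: $- \frac{189}{2} \approx -94.5$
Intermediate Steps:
$T{\left(r \right)} = 7 + r$ ($T{\left(r \right)} = 3 + \left(4 + r\right) = 7 + r$)
$D{\left(Z,M \right)} = - \frac{1}{4} - M$ ($D{\left(Z,M \right)} = 1 + \frac{-5 + M \left(-4\right)}{4} = 1 + \frac{-5 - 4 M}{4} = 1 - \left(\frac{5}{4} + M\right) = - \frac{1}{4} - M$)
$42 D{\left(T{\left(2 \right)},0 \right)} 9 = 42 \left(- \frac{1}{4} - 0\right) 9 = 42 \left(- \frac{1}{4} + 0\right) 9 = 42 \left(- \frac{1}{4}\right) 9 = \left(- \frac{21}{2}\right) 9 = - \frac{189}{2}$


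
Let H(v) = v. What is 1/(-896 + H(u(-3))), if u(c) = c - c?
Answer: -1/896 ≈ -0.0011161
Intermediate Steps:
u(c) = 0
1/(-896 + H(u(-3))) = 1/(-896 + 0) = 1/(-896) = -1/896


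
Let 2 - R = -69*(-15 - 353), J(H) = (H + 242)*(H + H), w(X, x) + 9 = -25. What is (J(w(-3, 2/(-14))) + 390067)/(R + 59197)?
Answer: 375923/33807 ≈ 11.120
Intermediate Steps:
w(X, x) = -34 (w(X, x) = -9 - 25 = -34)
J(H) = 2*H*(242 + H) (J(H) = (242 + H)*(2*H) = 2*H*(242 + H))
R = -25390 (R = 2 - (-69)*(-15 - 353) = 2 - (-69)*(-368) = 2 - 1*25392 = 2 - 25392 = -25390)
(J(w(-3, 2/(-14))) + 390067)/(R + 59197) = (2*(-34)*(242 - 34) + 390067)/(-25390 + 59197) = (2*(-34)*208 + 390067)/33807 = (-14144 + 390067)*(1/33807) = 375923*(1/33807) = 375923/33807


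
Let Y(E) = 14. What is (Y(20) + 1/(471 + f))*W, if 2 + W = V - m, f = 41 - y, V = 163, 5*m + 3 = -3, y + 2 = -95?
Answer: 6915397/3045 ≈ 2271.1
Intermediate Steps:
y = -97 (y = -2 - 95 = -97)
m = -6/5 (m = -⅗ + (⅕)*(-3) = -⅗ - ⅗ = -6/5 ≈ -1.2000)
f = 138 (f = 41 - 1*(-97) = 41 + 97 = 138)
W = 811/5 (W = -2 + (163 - 1*(-6/5)) = -2 + (163 + 6/5) = -2 + 821/5 = 811/5 ≈ 162.20)
(Y(20) + 1/(471 + f))*W = (14 + 1/(471 + 138))*(811/5) = (14 + 1/609)*(811/5) = (8527/609)*(811/5) = 6915397/3045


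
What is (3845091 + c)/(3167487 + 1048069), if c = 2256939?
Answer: 3051015/2107778 ≈ 1.4475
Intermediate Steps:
(3845091 + c)/(3167487 + 1048069) = (3845091 + 2256939)/(3167487 + 1048069) = 6102030/4215556 = 6102030*(1/4215556) = 3051015/2107778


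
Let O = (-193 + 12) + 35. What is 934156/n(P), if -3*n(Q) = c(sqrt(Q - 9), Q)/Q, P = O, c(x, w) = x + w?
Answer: -19912469296/7157 - 136386776*I*sqrt(155)/7157 ≈ -2.7822e+6 - 2.3725e+5*I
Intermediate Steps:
c(x, w) = w + x
O = -146 (O = -181 + 35 = -146)
P = -146
n(Q) = -(Q + sqrt(-9 + Q))/(3*Q) (n(Q) = -(Q + sqrt(Q - 9))/(3*Q) = -(Q + sqrt(-9 + Q))/(3*Q))
934156/n(P) = 934156/(((1/3)*(-1*(-146) - sqrt(-9 - 146))/(-146))) = 934156/(((1/3)*(-1/146)*(146 - sqrt(-155)))) = 934156/(((1/3)*(-1/146)*(146 - I*sqrt(155)))) = 934156/(-1/3 + I*sqrt(155)/438)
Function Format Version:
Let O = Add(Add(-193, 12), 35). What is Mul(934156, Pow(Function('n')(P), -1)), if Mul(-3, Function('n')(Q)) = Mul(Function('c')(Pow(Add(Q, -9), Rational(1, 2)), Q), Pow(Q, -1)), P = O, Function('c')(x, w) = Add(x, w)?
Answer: Add(Rational(-19912469296, 7157), Mul(Rational(-136386776, 7157), I, Pow(155, Rational(1, 2)))) ≈ Add(-2.7822e+6, Mul(-2.3725e+5, I))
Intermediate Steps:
Function('c')(x, w) = Add(w, x)
O = -146 (O = Add(-181, 35) = -146)
P = -146
Function('n')(Q) = Mul(Rational(-1, 3), Pow(Q, -1), Add(Q, Pow(Add(-9, Q), Rational(1, 2)))) (Function('n')(Q) = Mul(Rational(-1, 3), Mul(Add(Q, Pow(Add(Q, -9), Rational(1, 2))), Pow(Q, -1))) = Mul(Rational(-1, 3), Mul(Add(Q, Pow(Add(-9, Q), Rational(1, 2))), Pow(Q, -1))) = Mul(Rational(-1, 3), Mul(Pow(Q, -1), Add(Q, Pow(Add(-9, Q), Rational(1, 2))))) = Mul(Rational(-1, 3), Pow(Q, -1), Add(Q, Pow(Add(-9, Q), Rational(1, 2)))))
Mul(934156, Pow(Function('n')(P), -1)) = Mul(934156, Pow(Mul(Rational(1, 3), Pow(-146, -1), Add(Mul(-1, -146), Mul(-1, Pow(Add(-9, -146), Rational(1, 2))))), -1)) = Mul(934156, Pow(Mul(Rational(1, 3), Rational(-1, 146), Add(146, Mul(-1, Pow(-155, Rational(1, 2))))), -1)) = Mul(934156, Pow(Mul(Rational(1, 3), Rational(-1, 146), Add(146, Mul(-1, Mul(I, Pow(155, Rational(1, 2)))))), -1)) = Mul(934156, Pow(Mul(Rational(1, 3), Rational(-1, 146), Add(146, Mul(-1, I, Pow(155, Rational(1, 2))))), -1)) = Mul(934156, Pow(Add(Rational(-1, 3), Mul(Rational(1, 438), I, Pow(155, Rational(1, 2)))), -1))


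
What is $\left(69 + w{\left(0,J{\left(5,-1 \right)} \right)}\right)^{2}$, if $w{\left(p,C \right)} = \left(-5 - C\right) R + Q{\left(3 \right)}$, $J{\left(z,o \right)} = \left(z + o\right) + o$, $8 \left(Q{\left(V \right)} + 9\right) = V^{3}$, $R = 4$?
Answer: $\frac{63001}{64} \approx 984.39$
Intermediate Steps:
$Q{\left(V \right)} = -9 + \frac{V^{3}}{8}$
$J{\left(z,o \right)} = z + 2 o$ ($J{\left(z,o \right)} = \left(o + z\right) + o = z + 2 o$)
$w{\left(p,C \right)} = - \frac{205}{8} - 4 C$ ($w{\left(p,C \right)} = \left(-5 - C\right) 4 - \left(9 - \frac{3^{3}}{8}\right) = \left(-20 - 4 C\right) + \left(-9 + \frac{1}{8} \cdot 27\right) = \left(-20 - 4 C\right) + \left(-9 + \frac{27}{8}\right) = \left(-20 - 4 C\right) - \frac{45}{8} = - \frac{205}{8} - 4 C$)
$\left(69 + w{\left(0,J{\left(5,-1 \right)} \right)}\right)^{2} = \left(69 - \left(\frac{205}{8} + 4 \left(5 + 2 \left(-1\right)\right)\right)\right)^{2} = \left(69 - \left(\frac{205}{8} + 4 \left(5 - 2\right)\right)\right)^{2} = \left(69 - \frac{301}{8}\right)^{2} = \left(\frac{251}{8}\right)^{2} = \frac{63001}{64}$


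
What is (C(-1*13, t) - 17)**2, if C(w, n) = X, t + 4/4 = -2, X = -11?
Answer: 784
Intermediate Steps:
t = -3 (t = -1 - 2 = -3)
C(w, n) = -11
(C(-1*13, t) - 17)**2 = (-11 - 17)**2 = (-28)**2 = 784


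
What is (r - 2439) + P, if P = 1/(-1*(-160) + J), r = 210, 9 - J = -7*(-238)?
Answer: -3336814/1497 ≈ -2229.0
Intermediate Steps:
J = -1657 (J = 9 - (-7)*(-238) = 9 - 1*1666 = 9 - 1666 = -1657)
P = -1/1497 (P = 1/(-1*(-160) - 1657) = 1/(160 - 1657) = 1/(-1497) = -1/1497 ≈ -0.00066800)
(r - 2439) + P = (210 - 2439) - 1/1497 = -2229 - 1/1497 = -3336814/1497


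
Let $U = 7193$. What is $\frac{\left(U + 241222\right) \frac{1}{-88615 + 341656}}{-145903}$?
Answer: $- \frac{82805}{12306480341} \approx -6.7286 \cdot 10^{-6}$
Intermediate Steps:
$\frac{\left(U + 241222\right) \frac{1}{-88615 + 341656}}{-145903} = \frac{\left(7193 + 241222\right) \frac{1}{-88615 + 341656}}{-145903} = \frac{248415}{253041} \left(- \frac{1}{145903}\right) = 248415 \cdot \frac{1}{253041} \left(- \frac{1}{145903}\right) = \frac{82805}{84347} \left(- \frac{1}{145903}\right) = - \frac{82805}{12306480341}$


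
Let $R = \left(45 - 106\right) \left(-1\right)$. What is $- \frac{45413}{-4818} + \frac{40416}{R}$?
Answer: $\frac{197494481}{293898} \approx 671.98$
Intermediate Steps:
$R = 61$ ($R = \left(-61\right) \left(-1\right) = 61$)
$- \frac{45413}{-4818} + \frac{40416}{R} = - \frac{45413}{-4818} + \frac{40416}{61} = \left(-45413\right) \left(- \frac{1}{4818}\right) + 40416 \cdot \frac{1}{61} = \frac{45413}{4818} + \frac{40416}{61} = \frac{197494481}{293898}$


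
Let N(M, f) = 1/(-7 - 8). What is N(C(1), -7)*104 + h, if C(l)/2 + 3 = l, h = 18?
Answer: 166/15 ≈ 11.067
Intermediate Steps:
C(l) = -6 + 2*l
N(M, f) = -1/15 (N(M, f) = 1/(-15) = -1/15)
N(C(1), -7)*104 + h = -1/15*104 + 18 = -104/15 + 18 = 166/15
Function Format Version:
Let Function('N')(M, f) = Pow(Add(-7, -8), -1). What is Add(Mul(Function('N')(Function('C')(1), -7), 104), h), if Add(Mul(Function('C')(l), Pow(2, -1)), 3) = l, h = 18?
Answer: Rational(166, 15) ≈ 11.067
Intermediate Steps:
Function('C')(l) = Add(-6, Mul(2, l))
Function('N')(M, f) = Rational(-1, 15) (Function('N')(M, f) = Pow(-15, -1) = Rational(-1, 15))
Add(Mul(Function('N')(Function('C')(1), -7), 104), h) = Add(Mul(Rational(-1, 15), 104), 18) = Add(Rational(-104, 15), 18) = Rational(166, 15)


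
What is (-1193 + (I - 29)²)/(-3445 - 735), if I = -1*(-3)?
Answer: 47/380 ≈ 0.12368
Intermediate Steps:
I = 3
(-1193 + (I - 29)²)/(-3445 - 735) = (-1193 + (3 - 29)²)/(-3445 - 735) = (-1193 + (-26)²)/(-4180) = (-1193 + 676)*(-1/4180) = -517*(-1/4180) = 47/380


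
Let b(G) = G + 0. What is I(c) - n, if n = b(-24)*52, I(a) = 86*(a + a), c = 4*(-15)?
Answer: -9072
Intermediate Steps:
b(G) = G
c = -60
I(a) = 172*a (I(a) = 86*(2*a) = 172*a)
n = -1248 (n = -24*52 = -1248)
I(c) - n = 172*(-60) - 1*(-1248) = -10320 + 1248 = -9072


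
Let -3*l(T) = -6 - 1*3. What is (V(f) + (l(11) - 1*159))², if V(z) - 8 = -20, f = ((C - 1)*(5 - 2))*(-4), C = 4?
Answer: 28224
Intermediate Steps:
l(T) = 3 (l(T) = -(-6 - 1*3)/3 = -(-6 - 3)/3 = -⅓*(-9) = 3)
f = -36 (f = ((4 - 1)*(5 - 2))*(-4) = (3*3)*(-4) = 9*(-4) = -36)
V(z) = -12 (V(z) = 8 - 20 = -12)
(V(f) + (l(11) - 1*159))² = (-12 + (3 - 1*159))² = (-12 + (3 - 159))² = (-12 - 156)² = (-168)² = 28224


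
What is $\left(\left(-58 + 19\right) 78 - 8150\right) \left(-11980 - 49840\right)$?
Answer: $691889440$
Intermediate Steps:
$\left(\left(-58 + 19\right) 78 - 8150\right) \left(-11980 - 49840\right) = \left(\left(-39\right) 78 - 8150\right) \left(-61820\right) = \left(-3042 - 8150\right) \left(-61820\right) = \left(-11192\right) \left(-61820\right) = 691889440$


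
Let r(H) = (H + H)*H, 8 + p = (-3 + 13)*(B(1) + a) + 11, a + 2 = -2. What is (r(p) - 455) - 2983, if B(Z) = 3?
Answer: -3340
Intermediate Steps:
a = -4 (a = -2 - 2 = -4)
p = -7 (p = -8 + ((-3 + 13)*(3 - 4) + 11) = -8 + (10*(-1) + 11) = -8 + (-10 + 11) = -8 + 1 = -7)
r(H) = 2*H**2 (r(H) = (2*H)*H = 2*H**2)
(r(p) - 455) - 2983 = (2*(-7)**2 - 455) - 2983 = (2*49 - 455) - 2983 = (98 - 455) - 2983 = -357 - 2983 = -3340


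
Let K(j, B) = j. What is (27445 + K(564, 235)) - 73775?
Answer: -45766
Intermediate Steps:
(27445 + K(564, 235)) - 73775 = (27445 + 564) - 73775 = 28009 - 73775 = -45766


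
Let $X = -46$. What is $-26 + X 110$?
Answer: $-5086$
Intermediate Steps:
$-26 + X 110 = -26 - 5060 = -5086$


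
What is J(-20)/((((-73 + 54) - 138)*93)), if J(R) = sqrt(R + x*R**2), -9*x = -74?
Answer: -2*sqrt(7355)/43803 ≈ -0.0039158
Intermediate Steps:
x = 74/9 (x = -1/9*(-74) = 74/9 ≈ 8.2222)
J(R) = sqrt(R + 74*R**2/9)
J(-20)/((((-73 + 54) - 138)*93)) = (sqrt(-20*(9 + 74*(-20)))/3)/((((-73 + 54) - 138)*93)) = (sqrt(-20*(9 - 1480))/3)/(((-19 - 138)*93)) = (sqrt(-20*(-1471))/3)/((-157*93)) = (sqrt(29420)/3)/(-14601) = ((2*sqrt(7355))/3)*(-1/14601) = (2*sqrt(7355)/3)*(-1/14601) = -2*sqrt(7355)/43803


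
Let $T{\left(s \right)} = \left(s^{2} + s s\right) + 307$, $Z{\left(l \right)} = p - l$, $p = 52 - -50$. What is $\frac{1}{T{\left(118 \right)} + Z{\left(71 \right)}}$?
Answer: $\frac{1}{28186} \approx 3.5479 \cdot 10^{-5}$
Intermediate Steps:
$p = 102$ ($p = 52 + 50 = 102$)
$Z{\left(l \right)} = 102 - l$
$T{\left(s \right)} = 307 + 2 s^{2}$ ($T{\left(s \right)} = \left(s^{2} + s^{2}\right) + 307 = 2 s^{2} + 307 = 307 + 2 s^{2}$)
$\frac{1}{T{\left(118 \right)} + Z{\left(71 \right)}} = \frac{1}{\left(307 + 2 \cdot 118^{2}\right) + \left(102 - 71\right)} = \frac{1}{\left(307 + 2 \cdot 13924\right) + \left(102 - 71\right)} = \frac{1}{\left(307 + 27848\right) + 31} = \frac{1}{28155 + 31} = \frac{1}{28186}$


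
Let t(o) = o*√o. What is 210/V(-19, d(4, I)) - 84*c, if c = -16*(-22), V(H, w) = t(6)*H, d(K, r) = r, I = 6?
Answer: -29568 - 35*√6/114 ≈ -29569.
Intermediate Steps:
t(o) = o^(3/2)
V(H, w) = 6*H*√6 (V(H, w) = 6^(3/2)*H = (6*√6)*H = 6*H*√6)
c = 352
210/V(-19, d(4, I)) - 84*c = 210/((6*(-19)*√6)) - 84/(1/352) = 210/((-114*√6)) - 84/1/352 = 210*(-√6/684) - 84*352 = -35*√6/114 - 29568 = -29568 - 35*√6/114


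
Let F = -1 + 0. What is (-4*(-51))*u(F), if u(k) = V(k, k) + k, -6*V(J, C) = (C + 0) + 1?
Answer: -204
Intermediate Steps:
V(J, C) = -⅙ - C/6 (V(J, C) = -((C + 0) + 1)/6 = -(C + 1)/6 = -(1 + C)/6 = -⅙ - C/6)
F = -1
u(k) = -⅙ + 5*k/6 (u(k) = (-⅙ - k/6) + k = -⅙ + 5*k/6)
(-4*(-51))*u(F) = (-4*(-51))*(-⅙ + (⅚)*(-1)) = 204*(-⅙ - ⅚) = 204*(-1) = -204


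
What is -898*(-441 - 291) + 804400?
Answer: 1461736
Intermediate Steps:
-898*(-441 - 291) + 804400 = -898*(-732) + 804400 = 657336 + 804400 = 1461736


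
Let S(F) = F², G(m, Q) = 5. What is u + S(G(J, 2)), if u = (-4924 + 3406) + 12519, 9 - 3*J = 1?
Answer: 11026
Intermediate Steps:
J = 8/3 (J = 3 - ⅓*1 = 3 - ⅓ = 8/3 ≈ 2.6667)
u = 11001 (u = -1518 + 12519 = 11001)
u + S(G(J, 2)) = 11001 + 5² = 11001 + 25 = 11026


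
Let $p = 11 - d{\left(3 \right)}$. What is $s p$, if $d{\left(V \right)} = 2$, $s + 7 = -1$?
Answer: $-72$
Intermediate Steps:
$s = -8$ ($s = -7 - 1 = -8$)
$p = 9$ ($p = 11 - 2 = 9$)
$s p = \left(-8\right) 9 = -72$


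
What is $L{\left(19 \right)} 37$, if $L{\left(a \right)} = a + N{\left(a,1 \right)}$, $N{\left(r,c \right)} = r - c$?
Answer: $1369$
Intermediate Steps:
$L{\left(a \right)} = -1 + 2 a$ ($L{\left(a \right)} = a + \left(a - 1\right) = a + \left(-1 + a\right) = -1 + 2 a$)
$L{\left(19 \right)} 37 = \left(-1 + 2 \cdot 19\right) 37 = \left(-1 + 38\right) 37 = 37 \cdot 37 = 1369$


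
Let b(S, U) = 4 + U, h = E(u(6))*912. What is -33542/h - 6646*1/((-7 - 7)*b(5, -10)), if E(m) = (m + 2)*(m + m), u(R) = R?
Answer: -24362005/306432 ≈ -79.502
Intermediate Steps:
E(m) = 2*m*(2 + m) (E(m) = (2 + m)*(2*m) = 2*m*(2 + m))
h = 87552 (h = (2*6*(2 + 6))*912 = (2*6*8)*912 = 96*912 = 87552)
-33542/h - 6646*1/((-7 - 7)*b(5, -10)) = -33542/87552 - 6646*1/((-7 - 7)*(4 - 10)) = -33542*1/87552 - 6646/((-14*(-6))) = -16771/43776 - 6646/84 = -16771/43776 - 6646*1/84 = -16771/43776 - 3323/42 = -24362005/306432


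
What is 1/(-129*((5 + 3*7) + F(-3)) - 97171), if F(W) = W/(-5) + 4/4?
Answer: -5/503657 ≈ -9.9274e-6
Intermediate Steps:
F(W) = 1 - W/5 (F(W) = W*(-1/5) + 4*(1/4) = -W/5 + 1 = 1 - W/5)
1/(-129*((5 + 3*7) + F(-3)) - 97171) = 1/(-129*((5 + 3*7) + (1 - 1/5*(-3))) - 97171) = 1/(-129*((5 + 21) + (1 + 3/5)) - 97171) = 1/(-129*(26 + 8/5) - 97171) = 1/(-129*138/5 - 97171) = 1/(-17802/5 - 97171) = 1/(-503657/5) = -5/503657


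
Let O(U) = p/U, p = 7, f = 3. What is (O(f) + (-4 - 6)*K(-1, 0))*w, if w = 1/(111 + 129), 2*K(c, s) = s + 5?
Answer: -17/180 ≈ -0.094444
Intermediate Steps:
K(c, s) = 5/2 + s/2 (K(c, s) = (s + 5)/2 = (5 + s)/2 = 5/2 + s/2)
w = 1/240 ≈ 0.0041667
O(U) = 7/U
(O(f) + (-4 - 6)*K(-1, 0))*w = (7/3 + (-4 - 6)*(5/2 + (½)*0))*(1/240) = (7*(⅓) - 10*(5/2 + 0))*(1/240) = (7/3 - 10*5/2)*(1/240) = (7/3 - 25)*(1/240) = -68/3*1/240 = -17/180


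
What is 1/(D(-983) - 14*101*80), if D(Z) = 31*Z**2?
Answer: 1/29841839 ≈ 3.3510e-8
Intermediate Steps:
1/(D(-983) - 14*101*80) = 1/(31*(-983)**2 - 14*101*80) = 1/(31*966289 - 1414*80) = 1/(29954959 - 113120) = 1/29841839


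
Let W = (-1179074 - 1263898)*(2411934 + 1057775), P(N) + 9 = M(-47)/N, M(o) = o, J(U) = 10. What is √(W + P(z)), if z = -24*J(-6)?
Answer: I*√30515046966564495/60 ≈ 2.9114e+6*I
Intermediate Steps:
z = -240 (z = -24*10 = -240)
P(N) = -9 - 47/N
W = -8476401935148 (W = -2442972*3469709 = -8476401935148)
√(W + P(z)) = √(-8476401935148 + (-9 - 47/(-240))) = √(-8476401935148 + (-9 - 47*(-1/240))) = √(-8476401935148 + (-9 + 47/240)) = √(-8476401935148 - 2113/240) = √(-2034336464437633/240) = I*√30515046966564495/60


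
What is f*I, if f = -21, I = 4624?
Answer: -97104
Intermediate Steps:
f*I = -21*4624 = -97104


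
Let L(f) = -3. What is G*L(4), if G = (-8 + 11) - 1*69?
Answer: 198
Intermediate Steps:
G = -66 (G = 3 - 69 = -66)
G*L(4) = -66*(-3) = 198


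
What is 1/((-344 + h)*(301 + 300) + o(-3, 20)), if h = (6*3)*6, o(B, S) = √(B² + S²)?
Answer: -141836/20117450487 - √409/20117450487 ≈ -7.0514e-6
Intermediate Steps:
h = 108 (h = 18*6 = 108)
1/((-344 + h)*(301 + 300) + o(-3, 20)) = 1/((-344 + 108)*(301 + 300) + √((-3)² + 20²)) = 1/(-236*601 + √(9 + 400)) = 1/(-141836 + √409)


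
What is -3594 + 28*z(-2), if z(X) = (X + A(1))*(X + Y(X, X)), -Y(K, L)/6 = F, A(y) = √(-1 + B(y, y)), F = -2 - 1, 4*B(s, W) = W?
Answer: -4490 + 224*I*√3 ≈ -4490.0 + 387.98*I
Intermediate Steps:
B(s, W) = W/4
F = -3
A(y) = √(-1 + y/4)
Y(K, L) = 18 (Y(K, L) = -6*(-3) = 18)
z(X) = (18 + X)*(X + I*√3/2) (z(X) = (X + √(-4 + 1)/2)*(X + 18) = (X + √(-3)/2)*(18 + X) = (X + (I*√3)/2)*(18 + X) = (X + I*√3/2)*(18 + X) = (18 + X)*(X + I*√3/2))
-3594 + 28*z(-2) = -3594 + 28*((-2)² + 18*(-2) + 9*I*√3 + (½)*I*(-2)*√3) = -3594 + 28*(4 - 36 + 9*I*√3 - I*√3) = -3594 + 28*(-32 + 8*I*√3) = -3594 + (-896 + 224*I*√3) = -4490 + 224*I*√3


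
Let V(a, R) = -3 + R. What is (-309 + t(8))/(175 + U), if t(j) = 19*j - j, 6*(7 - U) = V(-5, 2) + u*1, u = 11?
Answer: -495/541 ≈ -0.91497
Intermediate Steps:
U = 16/3 (U = 7 - ((-3 + 2) + 11*1)/6 = 7 - (-1 + 11)/6 = 7 - 1/6*10 = 7 - 5/3 = 16/3 ≈ 5.3333)
t(j) = 18*j
(-309 + t(8))/(175 + U) = (-309 + 18*8)/(175 + 16/3) = (-309 + 144)/(541/3) = -165*3/541 = -495/541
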